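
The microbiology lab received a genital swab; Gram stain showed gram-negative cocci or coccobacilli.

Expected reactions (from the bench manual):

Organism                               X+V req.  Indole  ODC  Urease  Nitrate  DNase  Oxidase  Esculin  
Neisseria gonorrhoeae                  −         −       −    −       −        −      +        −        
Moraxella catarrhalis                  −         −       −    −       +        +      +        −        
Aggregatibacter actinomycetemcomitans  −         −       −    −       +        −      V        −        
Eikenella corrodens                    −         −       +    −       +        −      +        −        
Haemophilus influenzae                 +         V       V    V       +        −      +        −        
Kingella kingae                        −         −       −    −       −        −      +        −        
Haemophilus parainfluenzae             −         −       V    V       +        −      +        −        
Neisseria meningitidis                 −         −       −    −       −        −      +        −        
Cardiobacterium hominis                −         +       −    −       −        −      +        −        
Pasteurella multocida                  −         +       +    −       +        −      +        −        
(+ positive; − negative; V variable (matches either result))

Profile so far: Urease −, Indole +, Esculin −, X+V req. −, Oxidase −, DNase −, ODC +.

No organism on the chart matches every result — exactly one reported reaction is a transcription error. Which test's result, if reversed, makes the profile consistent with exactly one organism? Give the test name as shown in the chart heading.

As reported, no row in the chart matches all 7 reactions.
Reversing Urease → still no organism matches.
Reversing ODC → still no organism matches.
Reversing Indole → still no organism matches.
Reversing Oxidase (to +) → unique match: Pasteurella multocida.
Reversing DNase → still no organism matches.
Reversing Esculin → still no organism matches.
Reversing X+V req. → still no organism matches.

Oxidase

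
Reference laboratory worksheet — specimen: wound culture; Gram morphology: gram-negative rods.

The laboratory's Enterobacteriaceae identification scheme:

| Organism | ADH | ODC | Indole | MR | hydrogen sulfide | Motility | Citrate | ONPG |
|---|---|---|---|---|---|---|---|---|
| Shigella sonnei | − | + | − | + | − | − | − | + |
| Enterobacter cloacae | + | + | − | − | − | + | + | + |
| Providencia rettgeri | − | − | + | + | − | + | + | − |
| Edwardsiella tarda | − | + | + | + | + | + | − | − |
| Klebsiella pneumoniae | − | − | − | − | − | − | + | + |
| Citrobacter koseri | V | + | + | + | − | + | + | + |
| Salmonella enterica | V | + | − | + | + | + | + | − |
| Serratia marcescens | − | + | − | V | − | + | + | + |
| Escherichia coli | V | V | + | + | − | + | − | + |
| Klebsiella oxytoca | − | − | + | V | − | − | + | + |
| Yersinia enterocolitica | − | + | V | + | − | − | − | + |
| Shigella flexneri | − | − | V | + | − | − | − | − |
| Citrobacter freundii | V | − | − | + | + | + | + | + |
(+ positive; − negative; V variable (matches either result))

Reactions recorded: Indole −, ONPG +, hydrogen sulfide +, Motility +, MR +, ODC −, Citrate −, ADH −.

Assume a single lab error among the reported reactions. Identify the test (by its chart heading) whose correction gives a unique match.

Citrate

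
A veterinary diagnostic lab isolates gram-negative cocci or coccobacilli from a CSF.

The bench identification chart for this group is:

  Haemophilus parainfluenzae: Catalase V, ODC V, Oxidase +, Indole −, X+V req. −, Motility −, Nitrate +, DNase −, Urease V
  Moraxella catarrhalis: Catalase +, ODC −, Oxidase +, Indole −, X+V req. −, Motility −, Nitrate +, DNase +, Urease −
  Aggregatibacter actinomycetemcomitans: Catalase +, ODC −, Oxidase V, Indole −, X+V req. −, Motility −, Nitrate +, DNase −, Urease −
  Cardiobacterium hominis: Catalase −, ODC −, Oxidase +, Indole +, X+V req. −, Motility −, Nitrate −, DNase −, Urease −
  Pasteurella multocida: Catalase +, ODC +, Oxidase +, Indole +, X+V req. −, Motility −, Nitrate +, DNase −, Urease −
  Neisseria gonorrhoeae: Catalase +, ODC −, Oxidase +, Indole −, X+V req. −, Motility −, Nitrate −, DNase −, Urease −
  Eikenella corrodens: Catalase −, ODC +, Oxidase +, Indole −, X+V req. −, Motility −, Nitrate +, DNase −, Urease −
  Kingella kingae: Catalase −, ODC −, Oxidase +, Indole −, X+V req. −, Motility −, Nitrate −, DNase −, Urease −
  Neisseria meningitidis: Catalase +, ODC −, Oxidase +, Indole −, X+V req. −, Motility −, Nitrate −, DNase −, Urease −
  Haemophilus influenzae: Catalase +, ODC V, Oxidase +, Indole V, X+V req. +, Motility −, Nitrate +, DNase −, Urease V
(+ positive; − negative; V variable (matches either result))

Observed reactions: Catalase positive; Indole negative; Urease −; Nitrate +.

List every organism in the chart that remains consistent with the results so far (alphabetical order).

Urease −: all 10 remaining candidates are consistent.
Nitrate +: excludes Cardiobacterium hominis, Neisseria gonorrhoeae, Kingella kingae, Neisseria meningitidis — 6 left.
Indole −: excludes Pasteurella multocida — 5 left.
Catalase +: excludes Eikenella corrodens — 4 left.

Aggregatibacter actinomycetemcomitans, Haemophilus influenzae, Haemophilus parainfluenzae, Moraxella catarrhalis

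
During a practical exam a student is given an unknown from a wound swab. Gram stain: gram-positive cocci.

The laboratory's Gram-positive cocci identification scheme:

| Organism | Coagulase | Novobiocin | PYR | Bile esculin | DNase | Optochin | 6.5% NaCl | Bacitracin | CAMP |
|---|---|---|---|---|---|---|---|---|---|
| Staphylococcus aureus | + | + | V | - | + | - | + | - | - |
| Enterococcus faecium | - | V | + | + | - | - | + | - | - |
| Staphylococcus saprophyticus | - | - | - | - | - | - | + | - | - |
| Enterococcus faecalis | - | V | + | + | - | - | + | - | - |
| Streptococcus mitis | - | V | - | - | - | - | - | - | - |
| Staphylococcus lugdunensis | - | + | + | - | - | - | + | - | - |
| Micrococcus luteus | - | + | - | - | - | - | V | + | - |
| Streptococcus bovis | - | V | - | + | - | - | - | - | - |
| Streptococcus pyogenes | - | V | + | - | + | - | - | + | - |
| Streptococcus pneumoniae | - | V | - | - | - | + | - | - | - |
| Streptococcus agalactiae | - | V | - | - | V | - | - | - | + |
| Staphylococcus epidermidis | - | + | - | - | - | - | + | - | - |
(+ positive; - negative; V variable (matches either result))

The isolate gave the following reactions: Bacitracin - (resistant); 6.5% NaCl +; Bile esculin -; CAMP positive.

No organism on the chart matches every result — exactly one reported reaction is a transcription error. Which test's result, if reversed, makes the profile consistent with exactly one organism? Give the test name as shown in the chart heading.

As reported, no row in the chart matches all 4 reactions.
Reversing Bile esculin → still no organism matches.
Reversing Bacitracin → still no organism matches.
Reversing 6.5% NaCl (to -) → unique match: Streptococcus agalactiae.
Reversing CAMP → 4 organisms match (not unique).

6.5% NaCl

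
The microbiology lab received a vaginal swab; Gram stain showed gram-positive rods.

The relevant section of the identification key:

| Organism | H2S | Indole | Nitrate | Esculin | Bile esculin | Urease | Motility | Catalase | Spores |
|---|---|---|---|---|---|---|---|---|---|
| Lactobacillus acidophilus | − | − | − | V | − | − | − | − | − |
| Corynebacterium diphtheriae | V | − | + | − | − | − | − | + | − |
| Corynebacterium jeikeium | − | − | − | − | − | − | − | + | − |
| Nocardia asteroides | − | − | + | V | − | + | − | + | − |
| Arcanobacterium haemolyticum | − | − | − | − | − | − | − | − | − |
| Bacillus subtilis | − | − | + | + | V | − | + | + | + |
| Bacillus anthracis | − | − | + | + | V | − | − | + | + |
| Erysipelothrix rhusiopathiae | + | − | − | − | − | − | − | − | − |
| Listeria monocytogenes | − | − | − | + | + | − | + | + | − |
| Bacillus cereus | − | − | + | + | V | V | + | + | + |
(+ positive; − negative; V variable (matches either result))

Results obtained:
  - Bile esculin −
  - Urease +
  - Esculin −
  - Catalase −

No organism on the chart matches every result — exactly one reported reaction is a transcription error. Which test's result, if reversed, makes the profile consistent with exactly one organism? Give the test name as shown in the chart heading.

Catalase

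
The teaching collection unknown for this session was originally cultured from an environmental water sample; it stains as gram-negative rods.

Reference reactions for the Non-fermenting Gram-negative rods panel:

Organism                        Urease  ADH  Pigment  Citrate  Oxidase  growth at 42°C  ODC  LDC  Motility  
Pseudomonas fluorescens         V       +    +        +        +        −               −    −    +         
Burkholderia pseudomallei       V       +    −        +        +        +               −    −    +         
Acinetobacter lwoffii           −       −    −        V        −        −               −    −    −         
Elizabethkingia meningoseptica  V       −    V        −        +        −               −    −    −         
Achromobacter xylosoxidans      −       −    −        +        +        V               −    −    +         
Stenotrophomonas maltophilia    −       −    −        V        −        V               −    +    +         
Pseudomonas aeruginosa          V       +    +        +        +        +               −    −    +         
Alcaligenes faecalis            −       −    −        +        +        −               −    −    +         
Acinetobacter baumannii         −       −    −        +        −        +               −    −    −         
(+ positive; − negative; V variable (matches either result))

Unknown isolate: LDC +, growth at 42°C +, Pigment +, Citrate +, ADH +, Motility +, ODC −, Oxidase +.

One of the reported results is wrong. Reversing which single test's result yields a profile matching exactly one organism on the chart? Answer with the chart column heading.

As reported, no row in the chart matches all 8 reactions.
Reversing Citrate → still no organism matches.
Reversing growth at 42°C → still no organism matches.
Reversing Pigment → still no organism matches.
Reversing Oxidase → still no organism matches.
Reversing LDC (to −) → unique match: Pseudomonas aeruginosa.
Reversing ADH → still no organism matches.
Reversing ODC → still no organism matches.
Reversing Motility → still no organism matches.

LDC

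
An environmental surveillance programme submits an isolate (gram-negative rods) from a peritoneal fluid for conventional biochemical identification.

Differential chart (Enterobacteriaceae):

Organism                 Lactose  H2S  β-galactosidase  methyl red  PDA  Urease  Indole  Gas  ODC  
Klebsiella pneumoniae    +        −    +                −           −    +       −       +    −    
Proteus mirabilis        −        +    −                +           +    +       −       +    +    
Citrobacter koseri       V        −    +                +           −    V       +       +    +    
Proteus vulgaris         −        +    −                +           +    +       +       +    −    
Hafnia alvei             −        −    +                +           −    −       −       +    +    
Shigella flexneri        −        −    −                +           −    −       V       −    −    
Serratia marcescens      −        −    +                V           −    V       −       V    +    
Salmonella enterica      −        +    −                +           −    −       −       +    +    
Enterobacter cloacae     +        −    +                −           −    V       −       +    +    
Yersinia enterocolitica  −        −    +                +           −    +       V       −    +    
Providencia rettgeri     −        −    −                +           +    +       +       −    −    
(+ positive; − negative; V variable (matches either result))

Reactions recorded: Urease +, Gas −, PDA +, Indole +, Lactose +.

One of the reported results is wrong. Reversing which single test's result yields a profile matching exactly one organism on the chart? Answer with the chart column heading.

Lactose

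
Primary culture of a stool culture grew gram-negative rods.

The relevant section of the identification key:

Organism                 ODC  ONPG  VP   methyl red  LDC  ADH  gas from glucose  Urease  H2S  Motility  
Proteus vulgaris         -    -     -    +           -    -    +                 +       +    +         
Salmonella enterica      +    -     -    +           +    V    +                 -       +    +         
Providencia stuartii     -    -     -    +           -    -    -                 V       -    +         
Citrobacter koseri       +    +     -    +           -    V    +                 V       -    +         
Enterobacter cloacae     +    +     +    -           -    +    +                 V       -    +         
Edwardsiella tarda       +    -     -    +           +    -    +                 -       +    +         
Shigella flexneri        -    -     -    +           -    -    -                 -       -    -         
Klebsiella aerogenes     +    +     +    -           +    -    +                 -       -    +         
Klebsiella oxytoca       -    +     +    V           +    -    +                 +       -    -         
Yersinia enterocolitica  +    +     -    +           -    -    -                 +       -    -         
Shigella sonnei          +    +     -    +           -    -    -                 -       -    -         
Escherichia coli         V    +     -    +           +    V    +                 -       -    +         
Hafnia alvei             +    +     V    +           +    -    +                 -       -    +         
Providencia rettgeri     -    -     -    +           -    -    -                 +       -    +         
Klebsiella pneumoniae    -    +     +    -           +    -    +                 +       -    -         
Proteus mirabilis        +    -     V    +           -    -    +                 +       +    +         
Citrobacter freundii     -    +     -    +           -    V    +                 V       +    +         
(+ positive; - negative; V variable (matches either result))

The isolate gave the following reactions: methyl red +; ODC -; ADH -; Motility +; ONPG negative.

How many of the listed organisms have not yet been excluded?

3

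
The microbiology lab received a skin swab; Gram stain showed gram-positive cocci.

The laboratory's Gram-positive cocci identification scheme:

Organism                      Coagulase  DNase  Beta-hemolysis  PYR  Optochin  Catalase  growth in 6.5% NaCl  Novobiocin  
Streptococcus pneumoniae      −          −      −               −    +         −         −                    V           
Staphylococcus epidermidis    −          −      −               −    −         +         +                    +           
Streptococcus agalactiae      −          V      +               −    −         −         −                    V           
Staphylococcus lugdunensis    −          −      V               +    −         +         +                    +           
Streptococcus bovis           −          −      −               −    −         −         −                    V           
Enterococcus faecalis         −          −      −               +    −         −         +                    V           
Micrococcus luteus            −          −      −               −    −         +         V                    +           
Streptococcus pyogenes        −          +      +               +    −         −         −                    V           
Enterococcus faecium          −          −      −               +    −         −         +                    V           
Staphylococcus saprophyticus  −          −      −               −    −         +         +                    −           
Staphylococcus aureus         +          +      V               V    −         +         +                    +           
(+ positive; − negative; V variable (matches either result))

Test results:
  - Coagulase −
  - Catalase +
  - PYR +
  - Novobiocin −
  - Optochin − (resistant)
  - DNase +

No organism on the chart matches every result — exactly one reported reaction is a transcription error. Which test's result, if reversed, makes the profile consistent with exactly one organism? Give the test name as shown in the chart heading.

Catalase

As reported, no row in the chart matches all 6 reactions.
Reversing Coagulase → still no organism matches.
Reversing Novobiocin → still no organism matches.
Reversing DNase → still no organism matches.
Reversing Optochin → still no organism matches.
Reversing Catalase (to −) → unique match: Streptococcus pyogenes.
Reversing PYR → still no organism matches.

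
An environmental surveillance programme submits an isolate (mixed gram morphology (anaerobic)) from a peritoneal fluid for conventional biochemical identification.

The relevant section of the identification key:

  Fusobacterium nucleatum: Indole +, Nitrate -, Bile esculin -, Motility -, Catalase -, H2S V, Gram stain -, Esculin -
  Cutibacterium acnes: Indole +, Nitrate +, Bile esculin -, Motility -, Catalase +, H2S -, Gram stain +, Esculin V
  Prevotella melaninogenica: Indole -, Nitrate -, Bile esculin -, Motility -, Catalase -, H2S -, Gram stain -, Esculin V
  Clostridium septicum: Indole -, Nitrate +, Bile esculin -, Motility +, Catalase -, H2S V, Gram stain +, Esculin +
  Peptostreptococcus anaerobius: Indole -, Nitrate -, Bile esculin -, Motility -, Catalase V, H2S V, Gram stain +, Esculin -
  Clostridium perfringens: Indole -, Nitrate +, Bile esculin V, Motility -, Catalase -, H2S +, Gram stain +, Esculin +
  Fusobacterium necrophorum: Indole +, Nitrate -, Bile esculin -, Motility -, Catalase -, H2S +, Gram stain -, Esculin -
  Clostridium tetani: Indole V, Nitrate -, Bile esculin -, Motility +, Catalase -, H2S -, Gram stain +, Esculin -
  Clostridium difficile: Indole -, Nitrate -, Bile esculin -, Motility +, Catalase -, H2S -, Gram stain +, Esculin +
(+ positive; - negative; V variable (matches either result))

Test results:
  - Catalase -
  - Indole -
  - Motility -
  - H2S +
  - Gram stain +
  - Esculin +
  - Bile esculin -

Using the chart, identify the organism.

Clostridium perfringens

Gram stain +: excludes Fusobacterium nucleatum, Prevotella melaninogenica, Fusobacterium necrophorum — 6 left.
Bile esculin -: all 6 remaining candidates are consistent.
Motility -: excludes Clostridium septicum, Clostridium tetani, Clostridium difficile — 3 left.
Indole -: excludes Cutibacterium acnes — 2 left.
Catalase -: all 2 remaining candidates are consistent.
Esculin +: excludes Peptostreptococcus anaerobius — 1 left.
H2S +: the one remaining candidate is consistent.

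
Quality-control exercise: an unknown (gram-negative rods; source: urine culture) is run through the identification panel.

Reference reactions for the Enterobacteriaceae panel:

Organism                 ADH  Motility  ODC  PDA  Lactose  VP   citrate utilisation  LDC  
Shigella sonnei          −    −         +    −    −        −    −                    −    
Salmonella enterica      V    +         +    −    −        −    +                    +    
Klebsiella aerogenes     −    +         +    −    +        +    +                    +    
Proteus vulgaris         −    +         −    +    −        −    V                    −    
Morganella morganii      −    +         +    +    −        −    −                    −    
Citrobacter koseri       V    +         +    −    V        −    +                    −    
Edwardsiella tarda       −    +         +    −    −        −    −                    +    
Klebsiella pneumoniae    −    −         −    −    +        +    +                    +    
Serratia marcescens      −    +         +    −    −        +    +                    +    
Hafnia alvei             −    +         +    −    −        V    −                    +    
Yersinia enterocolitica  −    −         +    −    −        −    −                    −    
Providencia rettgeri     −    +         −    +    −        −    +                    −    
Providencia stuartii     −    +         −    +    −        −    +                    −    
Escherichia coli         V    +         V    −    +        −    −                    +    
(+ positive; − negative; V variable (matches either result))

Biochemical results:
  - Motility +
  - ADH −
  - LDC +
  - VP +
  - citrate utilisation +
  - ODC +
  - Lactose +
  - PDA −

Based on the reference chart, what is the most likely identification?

Klebsiella aerogenes

VP +: excludes 10 organisms — 4 left.
ODC +: excludes Klebsiella pneumoniae — 3 left.
citrate utilisation +: excludes Hafnia alvei — 2 left.
Lactose +: excludes Serratia marcescens — 1 left.
Motility +: the one remaining candidate is consistent.
ADH −: the one remaining candidate is consistent.
LDC +: the one remaining candidate is consistent.
PDA −: the one remaining candidate is consistent.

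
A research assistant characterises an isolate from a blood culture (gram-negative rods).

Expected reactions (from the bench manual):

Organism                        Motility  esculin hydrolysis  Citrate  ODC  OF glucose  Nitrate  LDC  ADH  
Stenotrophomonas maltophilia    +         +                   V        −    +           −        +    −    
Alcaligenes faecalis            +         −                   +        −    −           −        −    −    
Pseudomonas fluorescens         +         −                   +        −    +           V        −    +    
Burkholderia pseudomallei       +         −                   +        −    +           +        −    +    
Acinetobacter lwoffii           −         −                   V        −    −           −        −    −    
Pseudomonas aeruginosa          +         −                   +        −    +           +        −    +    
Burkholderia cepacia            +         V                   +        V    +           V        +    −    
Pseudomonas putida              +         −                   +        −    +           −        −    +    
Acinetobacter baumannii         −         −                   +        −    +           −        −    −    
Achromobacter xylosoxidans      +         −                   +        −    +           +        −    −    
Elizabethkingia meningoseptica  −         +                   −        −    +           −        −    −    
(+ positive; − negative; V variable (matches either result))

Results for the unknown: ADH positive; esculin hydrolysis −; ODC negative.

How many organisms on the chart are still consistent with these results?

4

ADH +: excludes 7 organisms — 4 left.
esculin hydrolysis −: all 4 remaining candidates are consistent.
ODC −: all 4 remaining candidates are consistent.
Still consistent: Burkholderia pseudomallei, Pseudomonas aeruginosa, Pseudomonas fluorescens, Pseudomonas putida.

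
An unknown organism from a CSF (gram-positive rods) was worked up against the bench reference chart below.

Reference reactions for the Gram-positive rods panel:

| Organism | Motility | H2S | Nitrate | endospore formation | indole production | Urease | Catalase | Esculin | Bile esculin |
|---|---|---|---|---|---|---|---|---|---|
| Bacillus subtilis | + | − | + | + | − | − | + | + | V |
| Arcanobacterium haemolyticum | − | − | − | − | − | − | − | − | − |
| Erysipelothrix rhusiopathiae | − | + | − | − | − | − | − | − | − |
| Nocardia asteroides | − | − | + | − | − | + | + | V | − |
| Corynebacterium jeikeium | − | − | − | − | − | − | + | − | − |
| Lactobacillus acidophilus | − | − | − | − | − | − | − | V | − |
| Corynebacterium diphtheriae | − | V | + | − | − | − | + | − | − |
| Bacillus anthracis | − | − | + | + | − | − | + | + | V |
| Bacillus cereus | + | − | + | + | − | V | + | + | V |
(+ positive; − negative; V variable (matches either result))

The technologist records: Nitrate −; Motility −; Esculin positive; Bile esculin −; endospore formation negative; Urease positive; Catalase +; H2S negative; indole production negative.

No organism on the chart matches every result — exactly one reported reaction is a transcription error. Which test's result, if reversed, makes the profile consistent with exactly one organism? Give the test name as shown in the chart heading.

As reported, no row in the chart matches all 9 reactions.
Reversing indole production → still no organism matches.
Reversing Nitrate (to +) → unique match: Nocardia asteroides.
Reversing endospore formation → still no organism matches.
Reversing Urease → still no organism matches.
Reversing Motility → still no organism matches.
Reversing Esculin → still no organism matches.
Reversing Catalase → still no organism matches.
Reversing H2S → still no organism matches.
Reversing Bile esculin → still no organism matches.

Nitrate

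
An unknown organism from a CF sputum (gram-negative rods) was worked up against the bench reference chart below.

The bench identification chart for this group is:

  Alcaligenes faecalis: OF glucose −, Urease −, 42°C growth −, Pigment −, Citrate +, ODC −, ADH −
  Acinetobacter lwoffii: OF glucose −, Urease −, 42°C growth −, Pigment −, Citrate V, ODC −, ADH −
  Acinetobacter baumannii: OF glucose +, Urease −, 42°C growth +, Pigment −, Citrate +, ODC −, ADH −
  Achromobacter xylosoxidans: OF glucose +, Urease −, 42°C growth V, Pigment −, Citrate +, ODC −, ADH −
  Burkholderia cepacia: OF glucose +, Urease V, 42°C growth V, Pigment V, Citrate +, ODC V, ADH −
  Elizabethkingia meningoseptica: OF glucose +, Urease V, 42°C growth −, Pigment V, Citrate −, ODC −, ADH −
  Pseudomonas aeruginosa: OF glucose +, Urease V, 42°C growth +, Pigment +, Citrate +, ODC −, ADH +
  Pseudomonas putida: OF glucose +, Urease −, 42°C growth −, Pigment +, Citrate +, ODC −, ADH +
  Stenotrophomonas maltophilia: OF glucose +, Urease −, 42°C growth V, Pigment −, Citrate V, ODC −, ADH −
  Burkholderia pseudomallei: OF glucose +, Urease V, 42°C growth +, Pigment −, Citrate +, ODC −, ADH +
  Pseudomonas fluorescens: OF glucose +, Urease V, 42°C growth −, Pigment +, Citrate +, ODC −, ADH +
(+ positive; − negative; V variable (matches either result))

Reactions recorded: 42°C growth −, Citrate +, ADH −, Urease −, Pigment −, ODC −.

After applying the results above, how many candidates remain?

ADH −: excludes Pseudomonas aeruginosa, Pseudomonas putida, Burkholderia pseudomallei, Pseudomonas fluorescens — 7 left.
Urease −: all 7 remaining candidates are consistent.
Citrate +: excludes Elizabethkingia meningoseptica — 6 left.
42°C growth −: excludes Acinetobacter baumannii — 5 left.
ODC −: all 5 remaining candidates are consistent.
Pigment −: all 5 remaining candidates are consistent.
Still consistent: Achromobacter xylosoxidans, Acinetobacter lwoffii, Alcaligenes faecalis, Burkholderia cepacia, Stenotrophomonas maltophilia.

5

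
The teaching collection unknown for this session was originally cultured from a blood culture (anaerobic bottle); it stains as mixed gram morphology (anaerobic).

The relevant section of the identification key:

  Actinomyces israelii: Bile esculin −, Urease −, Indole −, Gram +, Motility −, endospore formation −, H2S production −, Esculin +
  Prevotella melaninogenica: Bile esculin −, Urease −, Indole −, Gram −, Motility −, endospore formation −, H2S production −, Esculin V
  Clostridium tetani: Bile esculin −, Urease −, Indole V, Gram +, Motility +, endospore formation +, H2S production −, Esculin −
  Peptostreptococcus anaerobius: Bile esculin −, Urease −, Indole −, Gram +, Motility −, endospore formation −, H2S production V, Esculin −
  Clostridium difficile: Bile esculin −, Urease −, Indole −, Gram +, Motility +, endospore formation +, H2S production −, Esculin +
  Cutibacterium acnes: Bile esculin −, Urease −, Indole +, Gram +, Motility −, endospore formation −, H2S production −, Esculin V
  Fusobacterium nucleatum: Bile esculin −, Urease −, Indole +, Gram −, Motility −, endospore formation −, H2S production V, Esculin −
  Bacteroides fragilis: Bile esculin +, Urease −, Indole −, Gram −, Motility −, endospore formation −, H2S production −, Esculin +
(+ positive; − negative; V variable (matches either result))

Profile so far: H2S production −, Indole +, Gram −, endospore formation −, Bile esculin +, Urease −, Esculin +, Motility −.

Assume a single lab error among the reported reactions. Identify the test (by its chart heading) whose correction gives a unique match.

As reported, no row in the chart matches all 8 reactions.
Reversing Urease → still no organism matches.
Reversing Motility → still no organism matches.
Reversing endospore formation → still no organism matches.
Reversing Gram → still no organism matches.
Reversing Bile esculin → still no organism matches.
Reversing Indole (to −) → unique match: Bacteroides fragilis.
Reversing Esculin → still no organism matches.
Reversing H2S production → still no organism matches.

Indole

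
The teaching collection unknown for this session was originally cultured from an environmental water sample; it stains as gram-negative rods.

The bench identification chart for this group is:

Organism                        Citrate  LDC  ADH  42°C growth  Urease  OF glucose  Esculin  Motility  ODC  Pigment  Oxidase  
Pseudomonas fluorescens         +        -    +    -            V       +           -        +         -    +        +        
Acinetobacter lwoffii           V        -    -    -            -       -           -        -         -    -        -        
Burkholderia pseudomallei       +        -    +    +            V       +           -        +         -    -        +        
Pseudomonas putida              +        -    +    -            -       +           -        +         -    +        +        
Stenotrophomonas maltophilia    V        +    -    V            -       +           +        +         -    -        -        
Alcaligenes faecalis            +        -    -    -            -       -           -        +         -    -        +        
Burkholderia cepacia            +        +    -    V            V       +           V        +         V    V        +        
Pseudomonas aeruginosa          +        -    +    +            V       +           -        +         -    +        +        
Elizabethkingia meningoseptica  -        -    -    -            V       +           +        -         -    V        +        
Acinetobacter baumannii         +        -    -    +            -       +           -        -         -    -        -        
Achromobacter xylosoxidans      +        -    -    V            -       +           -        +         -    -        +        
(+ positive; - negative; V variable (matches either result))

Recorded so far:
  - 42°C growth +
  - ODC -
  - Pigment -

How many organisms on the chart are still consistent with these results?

Pigment -: excludes Pseudomonas fluorescens, Pseudomonas putida, Pseudomonas aeruginosa — 8 left.
42°C growth +: excludes Acinetobacter lwoffii, Alcaligenes faecalis, Elizabethkingia meningoseptica — 5 left.
ODC -: all 5 remaining candidates are consistent.
Still consistent: Achromobacter xylosoxidans, Acinetobacter baumannii, Burkholderia cepacia, Burkholderia pseudomallei, Stenotrophomonas maltophilia.

5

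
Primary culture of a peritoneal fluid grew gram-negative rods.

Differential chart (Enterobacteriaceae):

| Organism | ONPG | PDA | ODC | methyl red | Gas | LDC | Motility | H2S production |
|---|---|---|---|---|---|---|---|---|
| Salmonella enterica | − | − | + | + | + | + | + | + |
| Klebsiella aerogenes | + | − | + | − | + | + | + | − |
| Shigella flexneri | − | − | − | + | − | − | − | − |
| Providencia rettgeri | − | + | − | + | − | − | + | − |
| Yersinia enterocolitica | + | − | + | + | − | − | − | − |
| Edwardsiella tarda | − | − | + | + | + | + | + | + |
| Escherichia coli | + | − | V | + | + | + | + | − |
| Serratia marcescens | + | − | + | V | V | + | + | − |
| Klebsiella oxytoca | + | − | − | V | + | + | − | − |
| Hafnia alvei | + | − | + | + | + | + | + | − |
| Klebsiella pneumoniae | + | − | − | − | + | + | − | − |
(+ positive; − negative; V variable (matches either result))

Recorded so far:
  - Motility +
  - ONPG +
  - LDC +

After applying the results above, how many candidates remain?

4

LDC +: excludes Shigella flexneri, Providencia rettgeri, Yersinia enterocolitica — 8 left.
ONPG +: excludes Salmonella enterica, Edwardsiella tarda — 6 left.
Motility +: excludes Klebsiella oxytoca, Klebsiella pneumoniae — 4 left.
Still consistent: Escherichia coli, Hafnia alvei, Klebsiella aerogenes, Serratia marcescens.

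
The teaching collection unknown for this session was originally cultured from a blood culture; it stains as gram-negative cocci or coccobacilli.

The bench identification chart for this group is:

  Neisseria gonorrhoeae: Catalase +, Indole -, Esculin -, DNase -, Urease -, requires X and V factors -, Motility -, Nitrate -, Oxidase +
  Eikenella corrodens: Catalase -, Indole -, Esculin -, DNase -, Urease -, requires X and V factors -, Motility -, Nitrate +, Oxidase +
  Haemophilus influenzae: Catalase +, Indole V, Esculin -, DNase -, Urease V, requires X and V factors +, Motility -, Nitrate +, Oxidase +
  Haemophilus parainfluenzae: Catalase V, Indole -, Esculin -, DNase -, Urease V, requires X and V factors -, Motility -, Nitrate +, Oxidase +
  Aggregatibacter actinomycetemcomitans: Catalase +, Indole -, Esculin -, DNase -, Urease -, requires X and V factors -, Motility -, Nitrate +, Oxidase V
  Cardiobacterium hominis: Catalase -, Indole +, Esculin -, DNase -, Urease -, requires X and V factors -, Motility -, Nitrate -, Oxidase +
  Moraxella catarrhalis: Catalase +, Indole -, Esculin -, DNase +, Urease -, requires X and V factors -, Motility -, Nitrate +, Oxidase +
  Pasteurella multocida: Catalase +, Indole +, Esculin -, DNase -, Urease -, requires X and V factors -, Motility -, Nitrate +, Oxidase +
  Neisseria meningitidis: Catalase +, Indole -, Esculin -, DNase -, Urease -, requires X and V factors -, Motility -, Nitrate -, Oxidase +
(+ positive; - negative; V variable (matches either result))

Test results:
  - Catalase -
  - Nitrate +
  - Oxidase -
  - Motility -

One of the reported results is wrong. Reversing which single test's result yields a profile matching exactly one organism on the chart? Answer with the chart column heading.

Catalase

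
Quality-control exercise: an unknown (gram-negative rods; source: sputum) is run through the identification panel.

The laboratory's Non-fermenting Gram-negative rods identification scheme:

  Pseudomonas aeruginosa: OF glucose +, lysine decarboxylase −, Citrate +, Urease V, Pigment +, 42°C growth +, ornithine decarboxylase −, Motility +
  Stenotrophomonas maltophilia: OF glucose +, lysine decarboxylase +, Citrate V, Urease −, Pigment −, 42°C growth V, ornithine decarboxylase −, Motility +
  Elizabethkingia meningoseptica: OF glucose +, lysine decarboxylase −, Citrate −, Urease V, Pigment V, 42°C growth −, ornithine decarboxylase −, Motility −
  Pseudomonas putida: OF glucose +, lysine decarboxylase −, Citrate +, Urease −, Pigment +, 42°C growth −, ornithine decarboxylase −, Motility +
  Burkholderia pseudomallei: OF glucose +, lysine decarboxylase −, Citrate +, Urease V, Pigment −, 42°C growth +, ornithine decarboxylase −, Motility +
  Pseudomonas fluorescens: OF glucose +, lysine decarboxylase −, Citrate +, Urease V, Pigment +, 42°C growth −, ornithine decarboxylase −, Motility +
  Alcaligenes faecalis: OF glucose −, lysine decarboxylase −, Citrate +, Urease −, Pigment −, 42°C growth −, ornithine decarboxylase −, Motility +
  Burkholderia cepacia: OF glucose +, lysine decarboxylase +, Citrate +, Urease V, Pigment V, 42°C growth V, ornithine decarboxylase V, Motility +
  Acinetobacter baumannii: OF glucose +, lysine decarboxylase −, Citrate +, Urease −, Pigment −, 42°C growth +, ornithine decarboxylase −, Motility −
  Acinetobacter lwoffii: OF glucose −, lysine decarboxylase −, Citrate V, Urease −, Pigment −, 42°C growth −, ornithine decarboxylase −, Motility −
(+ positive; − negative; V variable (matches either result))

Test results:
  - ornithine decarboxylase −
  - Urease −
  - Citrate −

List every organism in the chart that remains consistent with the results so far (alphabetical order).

Urease −: all 10 remaining candidates are consistent.
Citrate −: excludes 7 organisms — 3 left.
ornithine decarboxylase −: all 3 remaining candidates are consistent.

Acinetobacter lwoffii, Elizabethkingia meningoseptica, Stenotrophomonas maltophilia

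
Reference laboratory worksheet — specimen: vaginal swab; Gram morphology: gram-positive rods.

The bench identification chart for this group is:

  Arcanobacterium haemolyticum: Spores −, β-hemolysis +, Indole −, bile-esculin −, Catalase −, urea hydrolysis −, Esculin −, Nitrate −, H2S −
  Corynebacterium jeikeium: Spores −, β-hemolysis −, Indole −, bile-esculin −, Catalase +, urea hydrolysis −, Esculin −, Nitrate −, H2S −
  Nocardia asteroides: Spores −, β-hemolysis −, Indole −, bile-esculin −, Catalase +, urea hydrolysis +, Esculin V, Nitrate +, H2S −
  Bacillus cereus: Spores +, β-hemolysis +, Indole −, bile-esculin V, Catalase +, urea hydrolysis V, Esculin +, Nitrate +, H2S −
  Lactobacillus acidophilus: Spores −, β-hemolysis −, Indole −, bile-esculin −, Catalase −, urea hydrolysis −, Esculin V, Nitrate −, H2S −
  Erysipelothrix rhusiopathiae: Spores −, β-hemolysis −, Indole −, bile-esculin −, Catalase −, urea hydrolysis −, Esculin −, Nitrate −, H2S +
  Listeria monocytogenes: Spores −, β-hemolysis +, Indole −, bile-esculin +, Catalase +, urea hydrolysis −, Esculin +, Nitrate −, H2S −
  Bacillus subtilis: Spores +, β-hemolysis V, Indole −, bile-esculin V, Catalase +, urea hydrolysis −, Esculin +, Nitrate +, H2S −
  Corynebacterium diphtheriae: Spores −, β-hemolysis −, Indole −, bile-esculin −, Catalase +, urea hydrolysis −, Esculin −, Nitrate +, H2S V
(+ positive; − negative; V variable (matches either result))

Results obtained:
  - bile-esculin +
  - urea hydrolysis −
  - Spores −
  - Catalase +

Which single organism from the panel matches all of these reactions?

bile-esculin +: excludes 6 organisms — 3 left.
urea hydrolysis −: all 3 remaining candidates are consistent.
Catalase +: all 3 remaining candidates are consistent.
Spores −: excludes Bacillus cereus, Bacillus subtilis — 1 left.

Listeria monocytogenes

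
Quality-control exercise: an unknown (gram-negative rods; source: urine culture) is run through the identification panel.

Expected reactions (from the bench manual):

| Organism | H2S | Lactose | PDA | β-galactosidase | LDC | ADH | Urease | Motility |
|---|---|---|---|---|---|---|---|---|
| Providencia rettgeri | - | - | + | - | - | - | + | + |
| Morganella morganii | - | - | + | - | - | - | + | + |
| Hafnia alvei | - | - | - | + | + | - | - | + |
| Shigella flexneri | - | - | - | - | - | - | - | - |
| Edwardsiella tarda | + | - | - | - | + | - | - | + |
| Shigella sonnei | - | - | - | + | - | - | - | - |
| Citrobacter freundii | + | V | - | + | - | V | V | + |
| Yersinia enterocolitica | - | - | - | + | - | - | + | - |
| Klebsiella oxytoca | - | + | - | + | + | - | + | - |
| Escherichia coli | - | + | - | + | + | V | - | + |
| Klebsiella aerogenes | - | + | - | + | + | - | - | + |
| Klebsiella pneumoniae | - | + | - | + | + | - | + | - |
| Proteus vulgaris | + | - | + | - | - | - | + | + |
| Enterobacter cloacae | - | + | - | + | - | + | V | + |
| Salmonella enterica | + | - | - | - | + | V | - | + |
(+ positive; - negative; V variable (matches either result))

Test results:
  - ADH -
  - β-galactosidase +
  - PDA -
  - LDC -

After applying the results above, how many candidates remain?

β-galactosidase +: excludes 6 organisms — 9 left.
PDA -: all 9 remaining candidates are consistent.
ADH -: excludes Enterobacter cloacae — 8 left.
LDC -: excludes 5 organisms — 3 left.
Still consistent: Citrobacter freundii, Shigella sonnei, Yersinia enterocolitica.

3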